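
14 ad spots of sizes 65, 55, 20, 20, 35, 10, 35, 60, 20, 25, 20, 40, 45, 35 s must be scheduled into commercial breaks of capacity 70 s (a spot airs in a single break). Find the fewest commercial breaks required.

Total = 65 + 60 + 55 + 45 + 40 + 35 + 35 + 35 + 25 + 20 + 20 + 20 + 20 + 10 = 485 s.
Lower bound: ⌈485/70⌉ = 7 commercial breaks.
A packing using 8 commercial breaks:
  break 1: 65 = 65
  break 2: 60 + 10 = 70
  break 3: 55 = 55
  break 4: 45 + 25 = 70
  break 5: 40 + 20 = 60
  break 6: 35 + 35 = 70
  break 7: 35 + 20 = 55
  break 8: 20 + 20 = 40
No arrangement into 7 commercial breaks stays within capacity, so 8 is optimal.

8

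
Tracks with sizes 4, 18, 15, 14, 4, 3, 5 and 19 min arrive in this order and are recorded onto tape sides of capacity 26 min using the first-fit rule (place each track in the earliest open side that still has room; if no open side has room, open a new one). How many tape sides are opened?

4

  4 → side 1 (new)  [load 4/26]
  18 → side 1  [load 22/26]
  15 → side 2 (new)  [load 15/26]
  14 → side 3 (new)  [load 14/26]
  4 → side 1  [load 26/26]
  3 → side 2  [load 18/26]
  5 → side 2  [load 23/26]
  19 → side 4 (new)  [load 19/26]
4 tape sides opened.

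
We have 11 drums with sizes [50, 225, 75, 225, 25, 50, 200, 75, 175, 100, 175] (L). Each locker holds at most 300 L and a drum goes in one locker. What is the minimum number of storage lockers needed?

5

Total = 225 + 225 + 200 + 175 + 175 + 100 + 75 + 75 + 50 + 50 + 25 = 1375 L.
Lower bound: ⌈1375/300⌉ = 5 storage lockers.
A packing using 5 storage lockers:
  locker 1: 225 + 75 = 300
  locker 2: 225 + 75 = 300
  locker 3: 200 + 100 = 300
  locker 4: 175 + 50 + 50 + 25 = 300
  locker 5: 175 = 175
This matches the lower bound, so 5 is optimal.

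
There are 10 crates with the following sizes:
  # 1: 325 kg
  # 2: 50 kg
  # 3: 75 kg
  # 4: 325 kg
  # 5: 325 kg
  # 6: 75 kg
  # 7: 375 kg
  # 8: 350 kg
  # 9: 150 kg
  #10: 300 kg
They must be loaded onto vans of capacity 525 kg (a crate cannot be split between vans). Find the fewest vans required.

6

Total = 375 + 350 + 325 + 325 + 325 + 300 + 150 + 75 + 75 + 50 = 2350 kg.
Lower bound: ⌈2350/525⌉ = 5 vans.
Also, 6 crates each exceed 525/2 kg, and no two of those can share a van, so at least 6 vans are needed.
A packing using 6 vans:
  van 1: 375 + 150 = 525
  van 2: 350 + 75 + 75 = 500
  van 3: 325 + 50 = 375
  van 4: 325 = 325
  van 5: 325 = 325
  van 6: 300 = 300
This matches the lower bound, so 6 is optimal.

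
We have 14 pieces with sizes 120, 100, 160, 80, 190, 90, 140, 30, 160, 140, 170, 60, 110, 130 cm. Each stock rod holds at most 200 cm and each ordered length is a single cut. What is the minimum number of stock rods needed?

10

Total = 190 + 170 + 160 + 160 + 140 + 140 + 130 + 120 + 110 + 100 + 90 + 80 + 60 + 30 = 1680 cm.
Lower bound: ⌈1680/200⌉ = 9 stock rods.
A packing using 10 stock rods:
  stock rod 1: 190 = 190
  stock rod 2: 170 + 30 = 200
  stock rod 3: 160 = 160
  stock rod 4: 160 = 160
  stock rod 5: 140 + 60 = 200
  stock rod 6: 140 = 140
  stock rod 7: 130 = 130
  stock rod 8: 120 + 80 = 200
  stock rod 9: 110 + 90 = 200
  stock rod 10: 100 = 100
No arrangement into 9 stock rods stays within capacity, so 10 is optimal.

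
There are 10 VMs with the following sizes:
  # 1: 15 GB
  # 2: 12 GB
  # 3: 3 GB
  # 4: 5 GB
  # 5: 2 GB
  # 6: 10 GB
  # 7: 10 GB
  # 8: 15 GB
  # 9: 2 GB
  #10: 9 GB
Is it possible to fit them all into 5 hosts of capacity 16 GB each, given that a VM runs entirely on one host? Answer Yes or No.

Total = 83 GB; ⌈83/16⌉ = 6.
At least 6 hosts are required, but only 5 are allowed.

No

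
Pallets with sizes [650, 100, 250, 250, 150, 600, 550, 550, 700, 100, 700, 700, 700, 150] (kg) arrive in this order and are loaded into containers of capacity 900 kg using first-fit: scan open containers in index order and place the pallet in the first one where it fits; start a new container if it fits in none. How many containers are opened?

  650 → container 1 (new)  [load 650/900]
  100 → container 1  [load 750/900]
  250 → container 2 (new)  [load 250/900]
  250 → container 2  [load 500/900]
  150 → container 1  [load 900/900]
  600 → container 3 (new)  [load 600/900]
  550 → container 4 (new)  [load 550/900]
  550 → container 5 (new)  [load 550/900]
  700 → container 6 (new)  [load 700/900]
  100 → container 2  [load 600/900]
  700 → container 7 (new)  [load 700/900]
  700 → container 8 (new)  [load 700/900]
  700 → container 9 (new)  [load 700/900]
  150 → container 2  [load 750/900]
9 containers opened.

9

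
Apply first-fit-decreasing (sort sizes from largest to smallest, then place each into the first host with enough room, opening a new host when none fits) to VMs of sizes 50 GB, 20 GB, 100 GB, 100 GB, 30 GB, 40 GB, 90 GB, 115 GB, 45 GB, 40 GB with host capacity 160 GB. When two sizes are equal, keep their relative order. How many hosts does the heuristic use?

4

Sorted descending: 115, 100, 100, 90, 50, 45, 40, 40, 30, 20.
  115 → host 1 (new)  [load 115/160]
  100 → host 2 (new)  [load 100/160]
  100 → host 3 (new)  [load 100/160]
  90 → host 4 (new)  [load 90/160]
  50 → host 2  [load 150/160]
  45 → host 1  [load 160/160]
  40 → host 3  [load 140/160]
  40 → host 4  [load 130/160]
  30 → host 4  [load 160/160]
  20 → host 3  [load 160/160]
4 hosts opened.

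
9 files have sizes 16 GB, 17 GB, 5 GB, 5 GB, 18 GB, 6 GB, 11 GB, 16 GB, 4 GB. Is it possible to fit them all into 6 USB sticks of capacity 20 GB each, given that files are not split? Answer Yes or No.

A valid assignment using 6 USB sticks:
  USB stick 1: 18 = 18
  USB stick 2: 17 = 17
  USB stick 3: 16 + 4 = 20
  USB stick 4: 16 = 16
  USB stick 5: 11 + 6 = 17
  USB stick 6: 5 + 5 = 10
Every load is within 20 GB, so 6 USB sticks suffice.

Yes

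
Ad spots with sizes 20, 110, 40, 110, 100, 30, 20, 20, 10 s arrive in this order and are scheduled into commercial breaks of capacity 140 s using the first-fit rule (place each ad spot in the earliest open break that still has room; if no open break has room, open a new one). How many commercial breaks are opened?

  20 → break 1 (new)  [load 20/140]
  110 → break 1  [load 130/140]
  40 → break 2 (new)  [load 40/140]
  110 → break 3 (new)  [load 110/140]
  100 → break 2  [load 140/140]
  30 → break 3  [load 140/140]
  20 → break 4 (new)  [load 20/140]
  20 → break 4  [load 40/140]
  10 → break 1  [load 140/140]
4 commercial breaks opened.

4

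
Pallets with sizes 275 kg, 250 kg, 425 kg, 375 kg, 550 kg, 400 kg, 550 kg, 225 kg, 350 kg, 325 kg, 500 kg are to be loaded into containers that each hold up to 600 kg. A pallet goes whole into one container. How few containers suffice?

Total = 550 + 550 + 500 + 425 + 400 + 375 + 350 + 325 + 275 + 250 + 225 = 4225 kg.
Lower bound: ⌈4225/600⌉ = 8 containers.
A packing using 8 containers:
  container 1: 550 = 550
  container 2: 550 = 550
  container 3: 500 = 500
  container 4: 425 = 425
  container 5: 400 = 400
  container 6: 375 + 225 = 600
  container 7: 350 + 250 = 600
  container 8: 325 + 275 = 600
This matches the lower bound, so 8 is optimal.

8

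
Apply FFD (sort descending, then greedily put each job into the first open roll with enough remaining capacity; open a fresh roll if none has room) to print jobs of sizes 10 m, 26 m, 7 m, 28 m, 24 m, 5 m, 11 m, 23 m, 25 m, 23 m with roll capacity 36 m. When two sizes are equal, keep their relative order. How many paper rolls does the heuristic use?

Sorted descending: 28, 26, 25, 24, 23, 23, 11, 10, 7, 5.
  28 → roll 1 (new)  [load 28/36]
  26 → roll 2 (new)  [load 26/36]
  25 → roll 3 (new)  [load 25/36]
  24 → roll 4 (new)  [load 24/36]
  23 → roll 5 (new)  [load 23/36]
  23 → roll 6 (new)  [load 23/36]
  11 → roll 3  [load 36/36]
  10 → roll 2  [load 36/36]
  7 → roll 1  [load 35/36]
  5 → roll 4  [load 29/36]
6 paper rolls opened.

6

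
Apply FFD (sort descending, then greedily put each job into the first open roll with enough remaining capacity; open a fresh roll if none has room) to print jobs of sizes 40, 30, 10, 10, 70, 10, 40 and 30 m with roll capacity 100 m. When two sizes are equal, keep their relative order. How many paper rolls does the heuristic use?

Sorted descending: 70, 40, 40, 30, 30, 10, 10, 10.
  70 → roll 1 (new)  [load 70/100]
  40 → roll 2 (new)  [load 40/100]
  40 → roll 2  [load 80/100]
  30 → roll 1  [load 100/100]
  30 → roll 3 (new)  [load 30/100]
  10 → roll 2  [load 90/100]
  10 → roll 2  [load 100/100]
  10 → roll 3  [load 40/100]
3 paper rolls opened.

3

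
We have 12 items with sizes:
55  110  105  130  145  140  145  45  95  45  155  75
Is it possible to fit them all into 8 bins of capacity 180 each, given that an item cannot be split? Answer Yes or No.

A valid assignment using 8 bins:
  bin 1: 155 = 155
  bin 2: 145 = 145
  bin 3: 145 = 145
  bin 4: 140 = 140
  bin 5: 130 + 45 = 175
  bin 6: 110 + 55 = 165
  bin 7: 105 + 75 = 180
  bin 8: 95 + 45 = 140
Every load is within 180, so 8 bins suffice.

Yes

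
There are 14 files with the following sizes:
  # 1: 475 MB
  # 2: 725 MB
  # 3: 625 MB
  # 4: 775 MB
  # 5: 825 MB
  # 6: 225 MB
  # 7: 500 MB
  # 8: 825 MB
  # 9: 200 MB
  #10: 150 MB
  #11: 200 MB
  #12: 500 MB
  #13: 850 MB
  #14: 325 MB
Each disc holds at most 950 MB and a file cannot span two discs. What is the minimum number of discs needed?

Total = 850 + 825 + 825 + 775 + 725 + 625 + 500 + 500 + 475 + 325 + 225 + 200 + 200 + 150 = 7200 MB.
Lower bound: ⌈7200/950⌉ = 8 discs.
A packing using 9 discs:
  disc 1: 850 = 850
  disc 2: 825 = 825
  disc 3: 825 = 825
  disc 4: 775 + 150 = 925
  disc 5: 725 + 225 = 950
  disc 6: 625 + 325 = 950
  disc 7: 500 + 200 + 200 = 900
  disc 8: 500 = 500
  disc 9: 475 = 475
No arrangement into 8 discs stays within capacity, so 9 is optimal.

9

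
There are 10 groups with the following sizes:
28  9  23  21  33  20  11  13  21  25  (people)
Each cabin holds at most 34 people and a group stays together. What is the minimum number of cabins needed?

7

Total = 33 + 28 + 25 + 23 + 21 + 21 + 20 + 13 + 11 + 9 = 204 people.
Lower bound: ⌈204/34⌉ = 6 cabins.
Also, 7 groups each exceed 17 people, and no two of those can share a cabin, so at least 7 cabins are needed.
A packing using 7 cabins:
  cabin 1: 33 = 33
  cabin 2: 28 = 28
  cabin 3: 25 + 9 = 34
  cabin 4: 23 + 11 = 34
  cabin 5: 21 + 13 = 34
  cabin 6: 21 = 21
  cabin 7: 20 = 20
This matches the lower bound, so 7 is optimal.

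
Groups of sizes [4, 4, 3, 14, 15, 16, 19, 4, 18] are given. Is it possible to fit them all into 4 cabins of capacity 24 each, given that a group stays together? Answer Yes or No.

No

Total = 97; ⌈97/24⌉ = 5.
At least 5 cabins are required, but only 4 are allowed.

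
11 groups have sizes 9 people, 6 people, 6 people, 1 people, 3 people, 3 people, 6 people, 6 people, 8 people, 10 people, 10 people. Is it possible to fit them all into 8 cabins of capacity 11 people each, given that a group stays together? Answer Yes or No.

A valid assignment using 8 cabins:
  cabin 1: 10 + 1 = 11
  cabin 2: 10 = 10
  cabin 3: 9 = 9
  cabin 4: 8 + 3 = 11
  cabin 5: 6 + 3 = 9
  cabin 6: 6 = 6
  cabin 7: 6 = 6
  cabin 8: 6 = 6
Every load is within 11 people, so 8 cabins suffice.

Yes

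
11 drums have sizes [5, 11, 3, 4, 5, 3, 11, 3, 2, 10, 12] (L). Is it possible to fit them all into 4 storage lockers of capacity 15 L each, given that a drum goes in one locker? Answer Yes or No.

Total = 69 L; ⌈69/15⌉ = 5.
At least 5 storage lockers are required, but only 4 are allowed.

No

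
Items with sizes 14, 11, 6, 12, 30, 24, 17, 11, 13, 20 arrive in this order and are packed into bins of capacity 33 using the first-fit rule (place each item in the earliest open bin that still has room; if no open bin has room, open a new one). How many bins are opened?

6

  14 → bin 1 (new)  [load 14/33]
  11 → bin 1  [load 25/33]
  6 → bin 1  [load 31/33]
  12 → bin 2 (new)  [load 12/33]
  30 → bin 3 (new)  [load 30/33]
  24 → bin 4 (new)  [load 24/33]
  17 → bin 2  [load 29/33]
  11 → bin 5 (new)  [load 11/33]
  13 → bin 5  [load 24/33]
  20 → bin 6 (new)  [load 20/33]
6 bins opened.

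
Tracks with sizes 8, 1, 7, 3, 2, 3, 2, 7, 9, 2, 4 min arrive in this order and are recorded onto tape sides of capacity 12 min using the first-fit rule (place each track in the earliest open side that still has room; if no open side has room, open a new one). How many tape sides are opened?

  8 → side 1 (new)  [load 8/12]
  1 → side 1  [load 9/12]
  7 → side 2 (new)  [load 7/12]
  3 → side 1  [load 12/12]
  2 → side 2  [load 9/12]
  3 → side 2  [load 12/12]
  2 → side 3 (new)  [load 2/12]
  7 → side 3  [load 9/12]
  9 → side 4 (new)  [load 9/12]
  2 → side 3  [load 11/12]
  4 → side 5 (new)  [load 4/12]
5 tape sides opened.

5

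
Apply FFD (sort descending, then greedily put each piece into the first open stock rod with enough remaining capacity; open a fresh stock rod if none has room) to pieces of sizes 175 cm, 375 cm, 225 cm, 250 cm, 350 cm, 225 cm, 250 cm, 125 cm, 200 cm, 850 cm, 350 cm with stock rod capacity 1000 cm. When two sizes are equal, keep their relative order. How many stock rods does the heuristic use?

4

Sorted descending: 850, 375, 350, 350, 250, 250, 225, 225, 200, 175, 125.
  850 → stock rod 1 (new)  [load 850/1000]
  375 → stock rod 2 (new)  [load 375/1000]
  350 → stock rod 2  [load 725/1000]
  350 → stock rod 3 (new)  [load 350/1000]
  250 → stock rod 2  [load 975/1000]
  250 → stock rod 3  [load 600/1000]
  225 → stock rod 3  [load 825/1000]
  225 → stock rod 4 (new)  [load 225/1000]
  200 → stock rod 4  [load 425/1000]
  175 → stock rod 3  [load 1000/1000]
  125 → stock rod 1  [load 975/1000]
4 stock rods opened.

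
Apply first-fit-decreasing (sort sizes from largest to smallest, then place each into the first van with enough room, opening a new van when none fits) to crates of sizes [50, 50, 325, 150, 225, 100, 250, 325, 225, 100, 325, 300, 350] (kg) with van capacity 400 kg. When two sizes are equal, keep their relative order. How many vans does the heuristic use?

8

Sorted descending: 350, 325, 325, 325, 300, 250, 225, 225, 150, 100, 100, 50, 50.
  350 → van 1 (new)  [load 350/400]
  325 → van 2 (new)  [load 325/400]
  325 → van 3 (new)  [load 325/400]
  325 → van 4 (new)  [load 325/400]
  300 → van 5 (new)  [load 300/400]
  250 → van 6 (new)  [load 250/400]
  225 → van 7 (new)  [load 225/400]
  225 → van 8 (new)  [load 225/400]
  150 → van 6  [load 400/400]
  100 → van 5  [load 400/400]
  100 → van 7  [load 325/400]
  50 → van 1  [load 400/400]
  50 → van 2  [load 375/400]
8 vans opened.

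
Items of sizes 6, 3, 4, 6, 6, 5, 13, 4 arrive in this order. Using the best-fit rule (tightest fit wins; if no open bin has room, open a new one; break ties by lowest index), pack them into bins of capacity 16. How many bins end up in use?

4

  6 → bin 1 (new)  [load 6/16]
  3 → bin 1  [load 9/16]
  4 → bin 1  [load 13/16]
  6 → bin 2 (new)  [load 6/16]
  6 → bin 2  [load 12/16]
  5 → bin 3 (new)  [load 5/16]
  13 → bin 4 (new)  [load 13/16]
  4 → bin 2  [load 16/16]
4 bins opened.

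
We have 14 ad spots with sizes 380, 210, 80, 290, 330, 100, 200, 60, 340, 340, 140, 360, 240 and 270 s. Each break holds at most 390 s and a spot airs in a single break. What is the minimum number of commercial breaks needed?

10

Total = 380 + 360 + 340 + 340 + 330 + 290 + 270 + 240 + 210 + 200 + 140 + 100 + 80 + 60 = 3340 s.
Lower bound: ⌈3340/390⌉ = 9 commercial breaks.
Also, 10 ad spots each exceed 195 s, and no two of those can share a break, so at least 10 commercial breaks are needed.
A packing using 10 commercial breaks:
  break 1: 380 = 380
  break 2: 360 = 360
  break 3: 340 = 340
  break 4: 340 = 340
  break 5: 330 + 60 = 390
  break 6: 290 + 100 = 390
  break 7: 270 + 80 = 350
  break 8: 240 + 140 = 380
  break 9: 210 = 210
  break 10: 200 = 200
This matches the lower bound, so 10 is optimal.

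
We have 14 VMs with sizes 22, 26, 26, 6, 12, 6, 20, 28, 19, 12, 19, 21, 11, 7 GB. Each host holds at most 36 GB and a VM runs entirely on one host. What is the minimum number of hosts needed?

Total = 28 + 26 + 26 + 22 + 21 + 20 + 19 + 19 + 12 + 12 + 11 + 7 + 6 + 6 = 235 GB.
Lower bound: ⌈235/36⌉ = 7 hosts.
Also, 8 VMs each exceed 18 GB, and no two of those can share a host, so at least 8 hosts are needed.
A packing using 8 hosts:
  host 1: 28 + 7 = 35
  host 2: 26 + 6 = 32
  host 3: 26 + 6 = 32
  host 4: 22 + 12 = 34
  host 5: 21 + 12 = 33
  host 6: 20 + 11 = 31
  host 7: 19 = 19
  host 8: 19 = 19
This matches the lower bound, so 8 is optimal.

8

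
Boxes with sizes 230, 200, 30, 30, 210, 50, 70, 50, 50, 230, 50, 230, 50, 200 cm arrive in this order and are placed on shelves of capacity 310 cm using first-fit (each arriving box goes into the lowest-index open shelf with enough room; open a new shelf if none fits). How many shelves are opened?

  230 → shelf 1 (new)  [load 230/310]
  200 → shelf 2 (new)  [load 200/310]
  30 → shelf 1  [load 260/310]
  30 → shelf 1  [load 290/310]
  210 → shelf 3 (new)  [load 210/310]
  50 → shelf 2  [load 250/310]
  70 → shelf 3  [load 280/310]
  50 → shelf 2  [load 300/310]
  50 → shelf 4 (new)  [load 50/310]
  230 → shelf 4  [load 280/310]
  50 → shelf 5 (new)  [load 50/310]
  230 → shelf 5  [load 280/310]
  50 → shelf 6 (new)  [load 50/310]
  200 → shelf 6  [load 250/310]
6 shelves opened.

6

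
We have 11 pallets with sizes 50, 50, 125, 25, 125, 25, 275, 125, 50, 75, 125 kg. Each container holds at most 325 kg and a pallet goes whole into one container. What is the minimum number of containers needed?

4

Total = 275 + 125 + 125 + 125 + 125 + 75 + 50 + 50 + 50 + 25 + 25 = 1050 kg.
Lower bound: ⌈1050/325⌉ = 4 containers.
A packing using 4 containers:
  container 1: 275 + 50 = 325
  container 2: 125 + 125 + 75 = 325
  container 3: 125 + 125 + 50 + 25 = 325
  container 4: 50 + 25 = 75
This matches the lower bound, so 4 is optimal.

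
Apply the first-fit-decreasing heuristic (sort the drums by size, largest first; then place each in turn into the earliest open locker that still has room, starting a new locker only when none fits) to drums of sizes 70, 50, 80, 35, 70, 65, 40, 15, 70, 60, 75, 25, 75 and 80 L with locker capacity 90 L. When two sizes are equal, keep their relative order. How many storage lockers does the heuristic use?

11

Sorted descending: 80, 80, 75, 75, 70, 70, 70, 65, 60, 50, 40, 35, 25, 15.
  80 → locker 1 (new)  [load 80/90]
  80 → locker 2 (new)  [load 80/90]
  75 → locker 3 (new)  [load 75/90]
  75 → locker 4 (new)  [load 75/90]
  70 → locker 5 (new)  [load 70/90]
  70 → locker 6 (new)  [load 70/90]
  70 → locker 7 (new)  [load 70/90]
  65 → locker 8 (new)  [load 65/90]
  60 → locker 9 (new)  [load 60/90]
  50 → locker 10 (new)  [load 50/90]
  40 → locker 10  [load 90/90]
  35 → locker 11 (new)  [load 35/90]
  25 → locker 8  [load 90/90]
  15 → locker 3  [load 90/90]
11 storage lockers opened.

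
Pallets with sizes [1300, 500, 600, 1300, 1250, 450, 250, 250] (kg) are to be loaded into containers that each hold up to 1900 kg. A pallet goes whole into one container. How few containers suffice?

4

Total = 1300 + 1300 + 1250 + 600 + 500 + 450 + 250 + 250 = 5900 kg.
Lower bound: ⌈5900/1900⌉ = 4 containers.
A packing using 4 containers:
  container 1: 1300 + 600 = 1900
  container 2: 1300 + 500 = 1800
  container 3: 1250 + 450 = 1700
  container 4: 250 + 250 = 500
This matches the lower bound, so 4 is optimal.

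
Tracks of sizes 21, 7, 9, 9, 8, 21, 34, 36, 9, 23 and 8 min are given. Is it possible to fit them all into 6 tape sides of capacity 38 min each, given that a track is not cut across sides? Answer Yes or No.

A valid assignment using 6 tape sides:
  side 1: 36 = 36
  side 2: 34 = 34
  side 3: 23 + 9 = 32
  side 4: 21 + 9 + 8 = 38
  side 5: 21 + 9 + 8 = 38
  side 6: 7 = 7
Every load is within 38 min, so 6 tape sides suffice.

Yes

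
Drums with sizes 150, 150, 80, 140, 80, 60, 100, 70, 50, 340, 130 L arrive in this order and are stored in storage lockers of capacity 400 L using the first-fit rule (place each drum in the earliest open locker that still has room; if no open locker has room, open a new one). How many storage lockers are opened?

4

  150 → locker 1 (new)  [load 150/400]
  150 → locker 1  [load 300/400]
  80 → locker 1  [load 380/400]
  140 → locker 2 (new)  [load 140/400]
  80 → locker 2  [load 220/400]
  60 → locker 2  [load 280/400]
  100 → locker 2  [load 380/400]
  70 → locker 3 (new)  [load 70/400]
  50 → locker 3  [load 120/400]
  340 → locker 4 (new)  [load 340/400]
  130 → locker 3  [load 250/400]
4 storage lockers opened.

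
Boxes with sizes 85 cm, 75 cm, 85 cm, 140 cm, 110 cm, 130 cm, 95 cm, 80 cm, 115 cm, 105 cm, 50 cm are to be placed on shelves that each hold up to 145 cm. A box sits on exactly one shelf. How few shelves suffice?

Total = 140 + 130 + 115 + 110 + 105 + 95 + 85 + 85 + 80 + 75 + 50 = 1070 cm.
Lower bound: ⌈1070/145⌉ = 8 shelves.
Also, 10 boxes each exceed 145/2 cm, and no two of those can share a shelf, so at least 10 shelves are needed.
A packing using 10 shelves:
  shelf 1: 140 = 140
  shelf 2: 130 = 130
  shelf 3: 115 = 115
  shelf 4: 110 = 110
  shelf 5: 105 = 105
  shelf 6: 95 + 50 = 145
  shelf 7: 85 = 85
  shelf 8: 85 = 85
  shelf 9: 80 = 80
  shelf 10: 75 = 75
This matches the lower bound, so 10 is optimal.

10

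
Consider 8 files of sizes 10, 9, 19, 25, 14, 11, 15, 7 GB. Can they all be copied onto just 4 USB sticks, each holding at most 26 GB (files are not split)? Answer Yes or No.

Total = 110 GB; ⌈110/26⌉ = 5.
At least 5 USB sticks are required, but only 4 are allowed.

No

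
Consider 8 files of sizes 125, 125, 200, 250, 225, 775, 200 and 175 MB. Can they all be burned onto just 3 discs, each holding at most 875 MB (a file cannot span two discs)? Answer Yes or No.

A valid assignment using 3 discs:
  disc 1: 775 = 775
  disc 2: 250 + 225 + 200 + 200 = 875
  disc 3: 175 + 125 + 125 = 425
Every load is within 875 MB, so 3 discs suffice.

Yes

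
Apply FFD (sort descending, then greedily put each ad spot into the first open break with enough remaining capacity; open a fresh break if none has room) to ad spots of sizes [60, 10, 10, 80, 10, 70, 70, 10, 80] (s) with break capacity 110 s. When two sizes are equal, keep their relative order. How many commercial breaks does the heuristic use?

Sorted descending: 80, 80, 70, 70, 60, 10, 10, 10, 10.
  80 → break 1 (new)  [load 80/110]
  80 → break 2 (new)  [load 80/110]
  70 → break 3 (new)  [load 70/110]
  70 → break 4 (new)  [load 70/110]
  60 → break 5 (new)  [load 60/110]
  10 → break 1  [load 90/110]
  10 → break 1  [load 100/110]
  10 → break 1  [load 110/110]
  10 → break 2  [load 90/110]
5 commercial breaks opened.

5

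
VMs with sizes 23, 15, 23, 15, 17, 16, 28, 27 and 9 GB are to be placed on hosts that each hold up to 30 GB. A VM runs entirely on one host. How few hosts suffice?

Total = 28 + 27 + 23 + 23 + 17 + 16 + 15 + 15 + 9 = 173 GB.
Lower bound: ⌈173/30⌉ = 6 hosts.
A packing using 7 hosts:
  host 1: 28 = 28
  host 2: 27 = 27
  host 3: 23 = 23
  host 4: 23 = 23
  host 5: 17 + 9 = 26
  host 6: 16 = 16
  host 7: 15 + 15 = 30
No arrangement into 6 hosts stays within capacity, so 7 is optimal.

7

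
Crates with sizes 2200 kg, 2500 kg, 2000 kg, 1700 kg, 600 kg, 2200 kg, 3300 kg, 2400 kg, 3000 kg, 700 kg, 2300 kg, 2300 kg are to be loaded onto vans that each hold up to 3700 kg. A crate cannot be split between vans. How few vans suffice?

9

Total = 3300 + 3000 + 2500 + 2400 + 2300 + 2300 + 2200 + 2200 + 2000 + 1700 + 700 + 600 = 25200 kg.
Lower bound: ⌈25200/3700⌉ = 7 vans.
Also, 9 crates each exceed 1850 kg, and no two of those can share a van, so at least 9 vans are needed.
A packing using 9 vans:
  van 1: 3300 = 3300
  van 2: 3000 + 700 = 3700
  van 3: 2500 + 600 = 3100
  van 4: 2400 = 2400
  van 5: 2300 = 2300
  van 6: 2300 = 2300
  van 7: 2200 = 2200
  van 8: 2200 = 2200
  van 9: 2000 + 1700 = 3700
This matches the lower bound, so 9 is optimal.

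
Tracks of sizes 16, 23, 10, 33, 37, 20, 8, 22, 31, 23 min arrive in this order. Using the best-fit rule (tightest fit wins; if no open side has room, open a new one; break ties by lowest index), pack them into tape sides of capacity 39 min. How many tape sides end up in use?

7

  16 → side 1 (new)  [load 16/39]
  23 → side 1  [load 39/39]
  10 → side 2 (new)  [load 10/39]
  33 → side 3 (new)  [load 33/39]
  37 → side 4 (new)  [load 37/39]
  20 → side 2  [load 30/39]
  8 → side 2  [load 38/39]
  22 → side 5 (new)  [load 22/39]
  31 → side 6 (new)  [load 31/39]
  23 → side 7 (new)  [load 23/39]
7 tape sides opened.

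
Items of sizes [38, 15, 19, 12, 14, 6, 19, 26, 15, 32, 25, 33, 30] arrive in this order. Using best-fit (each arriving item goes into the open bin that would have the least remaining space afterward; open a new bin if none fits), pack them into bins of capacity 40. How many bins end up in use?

  38 → bin 1 (new)  [load 38/40]
  15 → bin 2 (new)  [load 15/40]
  19 → bin 2  [load 34/40]
  12 → bin 3 (new)  [load 12/40]
  14 → bin 3  [load 26/40]
  6 → bin 2  [load 40/40]
  19 → bin 4 (new)  [load 19/40]
  26 → bin 5 (new)  [load 26/40]
  15 → bin 4  [load 34/40]
  32 → bin 6 (new)  [load 32/40]
  25 → bin 7 (new)  [load 25/40]
  33 → bin 8 (new)  [load 33/40]
  30 → bin 9 (new)  [load 30/40]
9 bins opened.

9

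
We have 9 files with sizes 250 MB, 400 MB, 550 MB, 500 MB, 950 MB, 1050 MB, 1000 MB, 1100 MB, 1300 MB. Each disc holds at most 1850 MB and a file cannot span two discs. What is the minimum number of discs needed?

5

Total = 1300 + 1100 + 1050 + 1000 + 950 + 550 + 500 + 400 + 250 = 7100 MB.
Lower bound: ⌈7100/1850⌉ = 4 discs.
Also, 5 files each exceed 925 MB, and no two of those can share a disc, so at least 5 discs are needed.
A packing using 5 discs:
  disc 1: 1300 + 550 = 1850
  disc 2: 1100 + 500 + 250 = 1850
  disc 3: 1050 + 400 = 1450
  disc 4: 1000 = 1000
  disc 5: 950 = 950
This matches the lower bound, so 5 is optimal.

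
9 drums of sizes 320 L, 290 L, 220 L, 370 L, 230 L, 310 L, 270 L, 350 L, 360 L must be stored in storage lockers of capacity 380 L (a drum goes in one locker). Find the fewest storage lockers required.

Total = 370 + 360 + 350 + 320 + 310 + 290 + 270 + 230 + 220 = 2720 L.
Lower bound: ⌈2720/380⌉ = 8 storage lockers.
Also, 9 drums each exceed 190 L, and no two of those can share a locker, so at least 9 storage lockers are needed.
A packing using 9 storage lockers:
  locker 1: 370 = 370
  locker 2: 360 = 360
  locker 3: 350 = 350
  locker 4: 320 = 320
  locker 5: 310 = 310
  locker 6: 290 = 290
  locker 7: 270 = 270
  locker 8: 230 = 230
  locker 9: 220 = 220
This matches the lower bound, so 9 is optimal.

9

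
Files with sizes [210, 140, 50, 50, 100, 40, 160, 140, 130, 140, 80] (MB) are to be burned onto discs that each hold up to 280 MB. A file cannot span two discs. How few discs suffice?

Total = 210 + 160 + 140 + 140 + 140 + 130 + 100 + 80 + 50 + 50 + 40 = 1240 MB.
Lower bound: ⌈1240/280⌉ = 5 discs.
A packing using 5 discs:
  disc 1: 210 + 50 = 260
  disc 2: 160 + 100 = 260
  disc 3: 140 + 140 = 280
  disc 4: 140 + 130 = 270
  disc 5: 80 + 50 + 40 = 170
This matches the lower bound, so 5 is optimal.

5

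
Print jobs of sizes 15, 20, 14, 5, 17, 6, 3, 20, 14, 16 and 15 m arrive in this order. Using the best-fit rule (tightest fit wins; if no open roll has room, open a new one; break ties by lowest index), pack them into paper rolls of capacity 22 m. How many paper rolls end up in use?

  15 → roll 1 (new)  [load 15/22]
  20 → roll 2 (new)  [load 20/22]
  14 → roll 3 (new)  [load 14/22]
  5 → roll 1  [load 20/22]
  17 → roll 4 (new)  [load 17/22]
  6 → roll 3  [load 20/22]
  3 → roll 4  [load 20/22]
  20 → roll 5 (new)  [load 20/22]
  14 → roll 6 (new)  [load 14/22]
  16 → roll 7 (new)  [load 16/22]
  15 → roll 8 (new)  [load 15/22]
8 paper rolls opened.

8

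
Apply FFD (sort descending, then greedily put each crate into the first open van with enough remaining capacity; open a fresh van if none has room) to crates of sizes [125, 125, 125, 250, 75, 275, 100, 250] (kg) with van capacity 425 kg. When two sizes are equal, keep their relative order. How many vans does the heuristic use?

4

Sorted descending: 275, 250, 250, 125, 125, 125, 100, 75.
  275 → van 1 (new)  [load 275/425]
  250 → van 2 (new)  [load 250/425]
  250 → van 3 (new)  [load 250/425]
  125 → van 1  [load 400/425]
  125 → van 2  [load 375/425]
  125 → van 3  [load 375/425]
  100 → van 4 (new)  [load 100/425]
  75 → van 4  [load 175/425]
4 vans opened.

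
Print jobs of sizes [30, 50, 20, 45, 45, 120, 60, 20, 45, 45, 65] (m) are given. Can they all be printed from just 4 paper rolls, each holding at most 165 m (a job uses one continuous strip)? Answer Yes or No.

Yes

A valid assignment using 4 paper rolls:
  roll 1: 120 + 45 = 165
  roll 2: 65 + 60 + 30 = 155
  roll 3: 50 + 45 + 45 + 20 = 160
  roll 4: 45 + 20 = 65
Every load is within 165 m, so 4 paper rolls suffice.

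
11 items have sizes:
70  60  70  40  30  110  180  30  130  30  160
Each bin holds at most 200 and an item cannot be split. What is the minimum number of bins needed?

Total = 180 + 160 + 130 + 110 + 70 + 70 + 60 + 40 + 30 + 30 + 30 = 910.
Lower bound: ⌈910/200⌉ = 5 bins.
A packing using 5 bins:
  bin 1: 180 = 180
  bin 2: 160 + 40 = 200
  bin 3: 130 + 70 = 200
  bin 4: 110 + 70 = 180
  bin 5: 60 + 30 + 30 + 30 = 150
This matches the lower bound, so 5 is optimal.

5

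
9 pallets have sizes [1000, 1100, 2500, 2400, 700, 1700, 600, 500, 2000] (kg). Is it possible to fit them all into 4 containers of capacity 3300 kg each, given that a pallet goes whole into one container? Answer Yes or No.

A valid assignment using 4 containers:
  container 1: 2500 + 700 = 3200
  container 2: 2400 + 600 = 3000
  container 3: 2000 + 1100 = 3100
  container 4: 1700 + 1000 + 500 = 3200
Every load is within 3300 kg, so 4 containers suffice.

Yes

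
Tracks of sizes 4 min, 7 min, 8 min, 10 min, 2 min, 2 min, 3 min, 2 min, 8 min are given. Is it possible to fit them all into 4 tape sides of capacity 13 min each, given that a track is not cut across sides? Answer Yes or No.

A valid assignment using 4 tape sides:
  side 1: 10 + 3 = 13
  side 2: 8 + 4 = 12
  side 3: 8 + 2 + 2 = 12
  side 4: 7 + 2 = 9
Every load is within 13 min, so 4 tape sides suffice.

Yes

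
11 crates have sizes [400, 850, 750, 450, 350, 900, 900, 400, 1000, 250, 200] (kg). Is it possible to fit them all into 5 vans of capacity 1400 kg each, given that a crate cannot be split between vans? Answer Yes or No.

A valid assignment using 5 vans:
  van 1: 1000 + 400 = 1400
  van 2: 900 + 450 = 1350
  van 3: 900 + 400 = 1300
  van 4: 850 + 350 + 200 = 1400
  van 5: 750 + 250 = 1000
Every load is within 1400 kg, so 5 vans suffice.

Yes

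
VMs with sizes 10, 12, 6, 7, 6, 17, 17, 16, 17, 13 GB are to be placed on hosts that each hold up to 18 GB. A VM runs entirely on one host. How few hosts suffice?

8

Total = 17 + 17 + 17 + 16 + 13 + 12 + 10 + 7 + 6 + 6 = 121 GB.
Lower bound: ⌈121/18⌉ = 7 hosts.
A packing using 8 hosts:
  host 1: 17 = 17
  host 2: 17 = 17
  host 3: 17 = 17
  host 4: 16 = 16
  host 5: 13 = 13
  host 6: 12 + 6 = 18
  host 7: 10 + 7 = 17
  host 8: 6 = 6
No arrangement into 7 hosts stays within capacity, so 8 is optimal.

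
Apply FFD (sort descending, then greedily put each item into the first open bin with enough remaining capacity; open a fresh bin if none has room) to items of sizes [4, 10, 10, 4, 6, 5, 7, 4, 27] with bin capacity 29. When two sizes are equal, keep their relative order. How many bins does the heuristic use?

3

Sorted descending: 27, 10, 10, 7, 6, 5, 4, 4, 4.
  27 → bin 1 (new)  [load 27/29]
  10 → bin 2 (new)  [load 10/29]
  10 → bin 2  [load 20/29]
  7 → bin 2  [load 27/29]
  6 → bin 3 (new)  [load 6/29]
  5 → bin 3  [load 11/29]
  4 → bin 3  [load 15/29]
  4 → bin 3  [load 19/29]
  4 → bin 3  [load 23/29]
3 bins opened.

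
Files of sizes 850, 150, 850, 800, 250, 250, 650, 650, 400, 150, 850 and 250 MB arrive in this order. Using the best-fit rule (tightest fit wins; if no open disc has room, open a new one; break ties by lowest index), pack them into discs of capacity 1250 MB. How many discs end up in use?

  850 → disc 1 (new)  [load 850/1250]
  150 → disc 1  [load 1000/1250]
  850 → disc 2 (new)  [load 850/1250]
  800 → disc 3 (new)  [load 800/1250]
  250 → disc 1  [load 1250/1250]
  250 → disc 2  [load 1100/1250]
  650 → disc 4 (new)  [load 650/1250]
  650 → disc 5 (new)  [load 650/1250]
  400 → disc 3  [load 1200/1250]
  150 → disc 2  [load 1250/1250]
  850 → disc 6 (new)  [load 850/1250]
  250 → disc 6  [load 1100/1250]
6 discs opened.

6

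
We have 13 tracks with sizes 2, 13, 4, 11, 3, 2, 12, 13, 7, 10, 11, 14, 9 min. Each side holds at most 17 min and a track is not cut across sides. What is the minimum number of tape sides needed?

Total = 14 + 13 + 13 + 12 + 11 + 11 + 10 + 9 + 7 + 4 + 3 + 2 + 2 = 111 min.
Lower bound: ⌈111/17⌉ = 7 tape sides.
Also, 8 tracks each exceed 17/2 min, and no two of those can share a side, so at least 8 tape sides are needed.
A packing using 8 tape sides:
  side 1: 14 + 3 = 17
  side 2: 13 + 4 = 17
  side 3: 13 + 2 + 2 = 17
  side 4: 12 = 12
  side 5: 11 = 11
  side 6: 11 = 11
  side 7: 10 + 7 = 17
  side 8: 9 = 9
This matches the lower bound, so 8 is optimal.

8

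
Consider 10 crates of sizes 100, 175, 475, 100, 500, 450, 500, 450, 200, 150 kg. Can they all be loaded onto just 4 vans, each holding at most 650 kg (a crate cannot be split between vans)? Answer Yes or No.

No

Total = 3100 kg; ⌈3100/650⌉ = 5.
At least 5 vans are required, but only 4 are allowed.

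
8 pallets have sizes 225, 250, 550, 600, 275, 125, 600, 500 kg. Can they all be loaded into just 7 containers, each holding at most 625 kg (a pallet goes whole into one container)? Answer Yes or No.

A valid assignment using 6 containers:
  container 1: 600 = 600
  container 2: 600 = 600
  container 3: 550 = 550
  container 4: 500 + 125 = 625
  container 5: 275 + 250 = 525
  container 6: 225 = 225
That uses only 6 ≤ 7, so 7 containers are enough.

Yes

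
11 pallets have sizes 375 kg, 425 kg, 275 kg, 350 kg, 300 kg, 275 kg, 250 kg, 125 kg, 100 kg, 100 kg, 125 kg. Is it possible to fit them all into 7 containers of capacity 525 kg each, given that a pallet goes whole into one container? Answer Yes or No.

A valid assignment using 6 containers:
  container 1: 425 + 100 = 525
  container 2: 375 + 125 = 500
  container 3: 350 + 125 = 475
  container 4: 300 + 100 = 400
  container 5: 275 + 250 = 525
  container 6: 275 = 275
That uses only 6 ≤ 7, so 7 containers are enough.

Yes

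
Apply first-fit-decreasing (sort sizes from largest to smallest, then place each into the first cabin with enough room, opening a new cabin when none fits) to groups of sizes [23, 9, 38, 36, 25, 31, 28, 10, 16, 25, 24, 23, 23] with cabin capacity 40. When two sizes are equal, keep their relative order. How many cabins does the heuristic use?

Sorted descending: 38, 36, 31, 28, 25, 25, 24, 23, 23, 23, 16, 10, 9.
  38 → cabin 1 (new)  [load 38/40]
  36 → cabin 2 (new)  [load 36/40]
  31 → cabin 3 (new)  [load 31/40]
  28 → cabin 4 (new)  [load 28/40]
  25 → cabin 5 (new)  [load 25/40]
  25 → cabin 6 (new)  [load 25/40]
  24 → cabin 7 (new)  [load 24/40]
  23 → cabin 8 (new)  [load 23/40]
  23 → cabin 9 (new)  [load 23/40]
  23 → cabin 10 (new)  [load 23/40]
  16 → cabin 7  [load 40/40]
  10 → cabin 4  [load 38/40]
  9 → cabin 3  [load 40/40]
10 cabins opened.

10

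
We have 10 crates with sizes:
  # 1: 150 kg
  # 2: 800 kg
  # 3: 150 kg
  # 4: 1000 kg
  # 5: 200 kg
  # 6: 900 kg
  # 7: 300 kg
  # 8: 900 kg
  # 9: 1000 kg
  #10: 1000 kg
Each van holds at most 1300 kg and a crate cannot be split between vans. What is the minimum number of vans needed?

Total = 1000 + 1000 + 1000 + 900 + 900 + 800 + 300 + 200 + 150 + 150 = 6400 kg.
Lower bound: ⌈6400/1300⌉ = 5 vans.
Also, 6 crates each exceed 650 kg, and no two of those can share a van, so at least 6 vans are needed.
A packing using 6 vans:
  van 1: 1000 + 300 = 1300
  van 2: 1000 + 200 = 1200
  van 3: 1000 + 150 + 150 = 1300
  van 4: 900 = 900
  van 5: 900 = 900
  van 6: 800 = 800
This matches the lower bound, so 6 is optimal.

6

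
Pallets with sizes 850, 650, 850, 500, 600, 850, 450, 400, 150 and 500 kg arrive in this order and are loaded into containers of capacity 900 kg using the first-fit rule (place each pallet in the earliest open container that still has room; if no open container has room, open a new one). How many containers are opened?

  850 → container 1 (new)  [load 850/900]
  650 → container 2 (new)  [load 650/900]
  850 → container 3 (new)  [load 850/900]
  500 → container 4 (new)  [load 500/900]
  600 → container 5 (new)  [load 600/900]
  850 → container 6 (new)  [load 850/900]
  450 → container 7 (new)  [load 450/900]
  400 → container 4  [load 900/900]
  150 → container 2  [load 800/900]
  500 → container 8 (new)  [load 500/900]
8 containers opened.

8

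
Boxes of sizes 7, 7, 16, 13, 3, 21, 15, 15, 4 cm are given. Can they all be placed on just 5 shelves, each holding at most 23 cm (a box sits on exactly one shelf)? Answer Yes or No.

A valid assignment using 5 shelves:
  shelf 1: 21 = 21
  shelf 2: 16 + 7 = 23
  shelf 3: 15 + 7 = 22
  shelf 4: 15 + 4 + 3 = 22
  shelf 5: 13 = 13
Every load is within 23 cm, so 5 shelves suffice.

Yes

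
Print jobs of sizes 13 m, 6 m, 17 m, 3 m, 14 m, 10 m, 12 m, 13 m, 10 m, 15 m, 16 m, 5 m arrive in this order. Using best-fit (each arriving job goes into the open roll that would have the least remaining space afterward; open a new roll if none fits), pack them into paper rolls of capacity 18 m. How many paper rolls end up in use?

  13 → roll 1 (new)  [load 13/18]
  6 → roll 2 (new)  [load 6/18]
  17 → roll 3 (new)  [load 17/18]
  3 → roll 1  [load 16/18]
  14 → roll 4 (new)  [load 14/18]
  10 → roll 2  [load 16/18]
  12 → roll 5 (new)  [load 12/18]
  13 → roll 6 (new)  [load 13/18]
  10 → roll 7 (new)  [load 10/18]
  15 → roll 8 (new)  [load 15/18]
  16 → roll 9 (new)  [load 16/18]
  5 → roll 6  [load 18/18]
9 paper rolls opened.

9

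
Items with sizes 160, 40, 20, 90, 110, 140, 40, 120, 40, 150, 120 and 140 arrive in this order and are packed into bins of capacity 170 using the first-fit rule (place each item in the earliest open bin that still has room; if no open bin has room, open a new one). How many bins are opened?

8

  160 → bin 1 (new)  [load 160/170]
  40 → bin 2 (new)  [load 40/170]
  20 → bin 2  [load 60/170]
  90 → bin 2  [load 150/170]
  110 → bin 3 (new)  [load 110/170]
  140 → bin 4 (new)  [load 140/170]
  40 → bin 3  [load 150/170]
  120 → bin 5 (new)  [load 120/170]
  40 → bin 5  [load 160/170]
  150 → bin 6 (new)  [load 150/170]
  120 → bin 7 (new)  [load 120/170]
  140 → bin 8 (new)  [load 140/170]
8 bins opened.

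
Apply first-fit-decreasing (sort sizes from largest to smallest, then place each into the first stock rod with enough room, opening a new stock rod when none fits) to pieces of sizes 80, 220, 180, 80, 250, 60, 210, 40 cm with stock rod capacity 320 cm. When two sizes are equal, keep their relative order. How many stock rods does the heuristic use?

4

Sorted descending: 250, 220, 210, 180, 80, 80, 60, 40.
  250 → stock rod 1 (new)  [load 250/320]
  220 → stock rod 2 (new)  [load 220/320]
  210 → stock rod 3 (new)  [load 210/320]
  180 → stock rod 4 (new)  [load 180/320]
  80 → stock rod 2  [load 300/320]
  80 → stock rod 3  [load 290/320]
  60 → stock rod 1  [load 310/320]
  40 → stock rod 4  [load 220/320]
4 stock rods opened.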